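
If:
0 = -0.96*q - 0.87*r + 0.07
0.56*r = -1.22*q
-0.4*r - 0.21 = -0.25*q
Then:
No Solution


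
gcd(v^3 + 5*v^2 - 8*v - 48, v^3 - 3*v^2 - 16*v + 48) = v^2 + v - 12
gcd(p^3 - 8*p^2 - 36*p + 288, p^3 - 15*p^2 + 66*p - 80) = p - 8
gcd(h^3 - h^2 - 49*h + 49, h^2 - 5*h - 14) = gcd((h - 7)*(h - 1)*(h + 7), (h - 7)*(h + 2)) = h - 7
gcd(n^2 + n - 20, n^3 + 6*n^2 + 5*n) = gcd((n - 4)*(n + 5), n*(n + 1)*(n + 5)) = n + 5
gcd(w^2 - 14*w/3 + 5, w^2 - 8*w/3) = 1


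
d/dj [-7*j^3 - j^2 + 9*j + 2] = -21*j^2 - 2*j + 9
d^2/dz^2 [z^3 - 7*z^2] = 6*z - 14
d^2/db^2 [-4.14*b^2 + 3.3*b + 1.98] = -8.28000000000000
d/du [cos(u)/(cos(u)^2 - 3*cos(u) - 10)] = (cos(u)^2 + 10)*sin(u)/((cos(u) - 5)^2*(cos(u) + 2)^2)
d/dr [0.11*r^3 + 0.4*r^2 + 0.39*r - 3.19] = 0.33*r^2 + 0.8*r + 0.39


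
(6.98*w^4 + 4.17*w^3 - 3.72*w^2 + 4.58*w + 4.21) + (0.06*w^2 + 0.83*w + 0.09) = 6.98*w^4 + 4.17*w^3 - 3.66*w^2 + 5.41*w + 4.3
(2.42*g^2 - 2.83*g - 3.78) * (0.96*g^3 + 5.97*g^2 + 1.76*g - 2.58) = 2.3232*g^5 + 11.7306*g^4 - 16.2647*g^3 - 33.791*g^2 + 0.6486*g + 9.7524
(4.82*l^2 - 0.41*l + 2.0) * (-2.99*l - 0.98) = -14.4118*l^3 - 3.4977*l^2 - 5.5782*l - 1.96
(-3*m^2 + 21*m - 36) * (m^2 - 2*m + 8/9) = -3*m^4 + 27*m^3 - 242*m^2/3 + 272*m/3 - 32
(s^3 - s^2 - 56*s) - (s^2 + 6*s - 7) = s^3 - 2*s^2 - 62*s + 7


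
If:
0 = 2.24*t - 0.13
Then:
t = 0.06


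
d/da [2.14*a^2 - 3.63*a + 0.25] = 4.28*a - 3.63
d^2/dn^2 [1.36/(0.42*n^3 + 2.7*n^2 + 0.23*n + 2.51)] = (-(3.4272*n + 7.344)*(0.42*n^3 + 2.7*n^2 + 0.23*n + 2.51) + 1.36*(1.26*n^2 + 5.4*n + 0.23)*(2.52*n^2 + 10.8*n + 0.46))/(0.42*n^3 + 2.7*n^2 + 0.23*n + 2.51)^3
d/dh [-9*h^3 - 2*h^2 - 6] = h*(-27*h - 4)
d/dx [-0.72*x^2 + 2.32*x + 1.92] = 2.32 - 1.44*x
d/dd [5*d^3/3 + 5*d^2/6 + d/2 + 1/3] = 5*d^2 + 5*d/3 + 1/2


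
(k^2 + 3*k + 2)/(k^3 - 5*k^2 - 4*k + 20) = (k + 1)/(k^2 - 7*k + 10)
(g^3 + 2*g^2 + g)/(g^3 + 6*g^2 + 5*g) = (g + 1)/(g + 5)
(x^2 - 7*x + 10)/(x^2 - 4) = (x - 5)/(x + 2)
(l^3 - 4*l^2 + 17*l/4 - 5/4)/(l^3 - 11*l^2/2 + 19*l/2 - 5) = (l - 1/2)/(l - 2)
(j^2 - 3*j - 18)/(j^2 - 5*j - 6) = (j + 3)/(j + 1)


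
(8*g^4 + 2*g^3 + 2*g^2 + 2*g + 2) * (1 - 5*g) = -40*g^5 - 2*g^4 - 8*g^3 - 8*g^2 - 8*g + 2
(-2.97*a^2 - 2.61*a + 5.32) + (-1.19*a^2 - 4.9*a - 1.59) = -4.16*a^2 - 7.51*a + 3.73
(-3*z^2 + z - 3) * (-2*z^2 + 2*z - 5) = 6*z^4 - 8*z^3 + 23*z^2 - 11*z + 15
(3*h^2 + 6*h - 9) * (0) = 0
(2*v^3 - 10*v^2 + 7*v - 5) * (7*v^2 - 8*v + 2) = 14*v^5 - 86*v^4 + 133*v^3 - 111*v^2 + 54*v - 10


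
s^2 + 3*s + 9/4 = (s + 3/2)^2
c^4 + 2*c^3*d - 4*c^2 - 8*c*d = c*(c - 2)*(c + 2)*(c + 2*d)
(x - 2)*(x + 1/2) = x^2 - 3*x/2 - 1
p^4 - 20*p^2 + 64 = (p - 4)*(p - 2)*(p + 2)*(p + 4)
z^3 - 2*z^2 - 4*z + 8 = (z - 2)^2*(z + 2)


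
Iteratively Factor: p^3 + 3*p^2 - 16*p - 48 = (p - 4)*(p^2 + 7*p + 12) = (p - 4)*(p + 3)*(p + 4)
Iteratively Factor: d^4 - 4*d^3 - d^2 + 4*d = (d)*(d^3 - 4*d^2 - d + 4) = d*(d + 1)*(d^2 - 5*d + 4) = d*(d - 1)*(d + 1)*(d - 4)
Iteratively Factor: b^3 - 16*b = (b + 4)*(b^2 - 4*b) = (b - 4)*(b + 4)*(b)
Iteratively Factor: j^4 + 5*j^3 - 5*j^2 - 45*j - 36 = (j + 1)*(j^3 + 4*j^2 - 9*j - 36) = (j - 3)*(j + 1)*(j^2 + 7*j + 12) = (j - 3)*(j + 1)*(j + 3)*(j + 4)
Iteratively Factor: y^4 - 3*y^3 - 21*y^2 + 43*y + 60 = (y + 1)*(y^3 - 4*y^2 - 17*y + 60) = (y - 5)*(y + 1)*(y^2 + y - 12) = (y - 5)*(y + 1)*(y + 4)*(y - 3)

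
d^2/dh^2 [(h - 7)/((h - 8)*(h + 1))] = 2*(h^3 - 21*h^2 + 171*h - 455)/(h^6 - 21*h^5 + 123*h^4 - 7*h^3 - 984*h^2 - 1344*h - 512)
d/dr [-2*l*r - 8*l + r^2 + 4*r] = -2*l + 2*r + 4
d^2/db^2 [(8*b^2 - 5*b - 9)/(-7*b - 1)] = 796/(343*b^3 + 147*b^2 + 21*b + 1)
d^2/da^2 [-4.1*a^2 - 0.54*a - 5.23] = -8.20000000000000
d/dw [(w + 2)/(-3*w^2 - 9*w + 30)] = (-w^2 - 3*w + (w + 2)*(2*w + 3) + 10)/(3*(w^2 + 3*w - 10)^2)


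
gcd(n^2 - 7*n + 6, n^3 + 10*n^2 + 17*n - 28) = n - 1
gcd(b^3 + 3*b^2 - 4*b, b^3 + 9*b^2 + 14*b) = b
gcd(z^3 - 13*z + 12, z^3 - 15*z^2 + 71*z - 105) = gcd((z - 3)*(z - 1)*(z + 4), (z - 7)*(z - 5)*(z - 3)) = z - 3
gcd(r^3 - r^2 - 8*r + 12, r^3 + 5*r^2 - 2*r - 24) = r^2 + r - 6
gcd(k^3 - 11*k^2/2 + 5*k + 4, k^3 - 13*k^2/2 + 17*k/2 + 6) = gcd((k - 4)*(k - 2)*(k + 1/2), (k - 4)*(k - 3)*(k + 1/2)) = k^2 - 7*k/2 - 2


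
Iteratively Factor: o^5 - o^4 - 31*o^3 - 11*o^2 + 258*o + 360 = (o + 2)*(o^4 - 3*o^3 - 25*o^2 + 39*o + 180) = (o - 5)*(o + 2)*(o^3 + 2*o^2 - 15*o - 36) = (o - 5)*(o - 4)*(o + 2)*(o^2 + 6*o + 9) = (o - 5)*(o - 4)*(o + 2)*(o + 3)*(o + 3)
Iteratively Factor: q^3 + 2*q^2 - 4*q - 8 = (q + 2)*(q^2 - 4) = (q - 2)*(q + 2)*(q + 2)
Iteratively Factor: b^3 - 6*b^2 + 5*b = (b - 1)*(b^2 - 5*b) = b*(b - 1)*(b - 5)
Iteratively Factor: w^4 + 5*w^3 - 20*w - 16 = (w - 2)*(w^3 + 7*w^2 + 14*w + 8) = (w - 2)*(w + 1)*(w^2 + 6*w + 8) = (w - 2)*(w + 1)*(w + 2)*(w + 4)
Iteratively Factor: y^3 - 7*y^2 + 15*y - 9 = (y - 3)*(y^2 - 4*y + 3) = (y - 3)^2*(y - 1)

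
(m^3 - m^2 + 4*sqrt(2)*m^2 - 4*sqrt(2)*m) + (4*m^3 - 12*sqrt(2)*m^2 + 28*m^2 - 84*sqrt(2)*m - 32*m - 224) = 5*m^3 - 8*sqrt(2)*m^2 + 27*m^2 - 88*sqrt(2)*m - 32*m - 224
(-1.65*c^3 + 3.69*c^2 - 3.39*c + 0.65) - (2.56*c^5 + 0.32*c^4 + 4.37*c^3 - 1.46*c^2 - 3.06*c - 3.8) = -2.56*c^5 - 0.32*c^4 - 6.02*c^3 + 5.15*c^2 - 0.33*c + 4.45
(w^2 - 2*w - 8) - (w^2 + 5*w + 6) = -7*w - 14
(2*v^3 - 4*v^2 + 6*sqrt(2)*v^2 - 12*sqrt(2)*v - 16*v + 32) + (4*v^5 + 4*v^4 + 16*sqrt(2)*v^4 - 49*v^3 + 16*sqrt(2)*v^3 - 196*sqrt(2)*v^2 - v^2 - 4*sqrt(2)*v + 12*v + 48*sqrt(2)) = 4*v^5 + 4*v^4 + 16*sqrt(2)*v^4 - 47*v^3 + 16*sqrt(2)*v^3 - 190*sqrt(2)*v^2 - 5*v^2 - 16*sqrt(2)*v - 4*v + 32 + 48*sqrt(2)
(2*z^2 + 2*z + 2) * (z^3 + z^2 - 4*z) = 2*z^5 + 4*z^4 - 4*z^3 - 6*z^2 - 8*z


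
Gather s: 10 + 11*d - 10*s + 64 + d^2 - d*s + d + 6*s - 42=d^2 + 12*d + s*(-d - 4) + 32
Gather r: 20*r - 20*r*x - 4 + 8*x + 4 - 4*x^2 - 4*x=r*(20 - 20*x) - 4*x^2 + 4*x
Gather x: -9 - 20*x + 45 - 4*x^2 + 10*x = -4*x^2 - 10*x + 36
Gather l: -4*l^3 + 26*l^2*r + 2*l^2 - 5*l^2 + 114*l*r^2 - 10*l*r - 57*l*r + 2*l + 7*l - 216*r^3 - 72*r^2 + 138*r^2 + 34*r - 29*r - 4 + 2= -4*l^3 + l^2*(26*r - 3) + l*(114*r^2 - 67*r + 9) - 216*r^3 + 66*r^2 + 5*r - 2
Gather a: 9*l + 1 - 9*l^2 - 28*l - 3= -9*l^2 - 19*l - 2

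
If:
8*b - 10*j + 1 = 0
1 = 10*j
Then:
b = 0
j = 1/10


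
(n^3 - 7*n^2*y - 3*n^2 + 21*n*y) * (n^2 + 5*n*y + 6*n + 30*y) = n^5 - 2*n^4*y + 3*n^4 - 35*n^3*y^2 - 6*n^3*y - 18*n^3 - 105*n^2*y^2 + 36*n^2*y + 630*n*y^2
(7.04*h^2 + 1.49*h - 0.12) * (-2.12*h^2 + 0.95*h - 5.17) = -14.9248*h^4 + 3.5292*h^3 - 34.7269*h^2 - 7.8173*h + 0.6204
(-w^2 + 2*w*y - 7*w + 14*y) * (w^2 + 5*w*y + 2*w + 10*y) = -w^4 - 3*w^3*y - 9*w^3 + 10*w^2*y^2 - 27*w^2*y - 14*w^2 + 90*w*y^2 - 42*w*y + 140*y^2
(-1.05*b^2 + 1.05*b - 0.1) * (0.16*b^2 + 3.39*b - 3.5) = -0.168*b^4 - 3.3915*b^3 + 7.2185*b^2 - 4.014*b + 0.35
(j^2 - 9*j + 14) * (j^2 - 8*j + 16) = j^4 - 17*j^3 + 102*j^2 - 256*j + 224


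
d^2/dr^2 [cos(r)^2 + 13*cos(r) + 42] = -13*cos(r) - 2*cos(2*r)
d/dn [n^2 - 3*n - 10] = 2*n - 3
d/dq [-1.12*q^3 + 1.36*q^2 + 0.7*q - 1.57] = -3.36*q^2 + 2.72*q + 0.7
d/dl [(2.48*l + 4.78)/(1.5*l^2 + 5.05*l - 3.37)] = (3.72*l^2 + 12.524*l - (2.48*l + 4.78)*(3.0*l + 5.05) - 8.3576)/(1.5*l^2 + 5.05*l - 3.37)^2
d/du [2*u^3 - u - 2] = 6*u^2 - 1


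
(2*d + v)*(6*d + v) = 12*d^2 + 8*d*v + v^2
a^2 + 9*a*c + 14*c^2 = (a + 2*c)*(a + 7*c)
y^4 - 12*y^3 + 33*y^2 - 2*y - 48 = (y - 8)*(y - 3)*(y - 2)*(y + 1)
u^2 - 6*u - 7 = (u - 7)*(u + 1)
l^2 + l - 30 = (l - 5)*(l + 6)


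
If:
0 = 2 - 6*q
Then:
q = 1/3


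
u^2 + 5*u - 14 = (u - 2)*(u + 7)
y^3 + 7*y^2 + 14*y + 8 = (y + 1)*(y + 2)*(y + 4)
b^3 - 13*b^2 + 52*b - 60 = (b - 6)*(b - 5)*(b - 2)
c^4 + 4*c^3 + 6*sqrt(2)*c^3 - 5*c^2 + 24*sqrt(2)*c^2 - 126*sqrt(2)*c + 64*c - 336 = (c - 3)*(c + 7)*(c + 2*sqrt(2))*(c + 4*sqrt(2))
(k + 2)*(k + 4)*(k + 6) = k^3 + 12*k^2 + 44*k + 48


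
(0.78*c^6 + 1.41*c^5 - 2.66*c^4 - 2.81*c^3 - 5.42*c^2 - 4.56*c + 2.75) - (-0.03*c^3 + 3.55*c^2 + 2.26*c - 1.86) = 0.78*c^6 + 1.41*c^5 - 2.66*c^4 - 2.78*c^3 - 8.97*c^2 - 6.82*c + 4.61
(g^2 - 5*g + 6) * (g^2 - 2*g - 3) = g^4 - 7*g^3 + 13*g^2 + 3*g - 18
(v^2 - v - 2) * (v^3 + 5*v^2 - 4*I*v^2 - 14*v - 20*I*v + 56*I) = v^5 + 4*v^4 - 4*I*v^4 - 21*v^3 - 16*I*v^3 + 4*v^2 + 84*I*v^2 + 28*v - 16*I*v - 112*I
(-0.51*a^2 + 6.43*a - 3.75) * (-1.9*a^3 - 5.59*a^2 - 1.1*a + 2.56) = 0.969*a^5 - 9.3661*a^4 - 28.2577*a^3 + 12.5839*a^2 + 20.5858*a - 9.6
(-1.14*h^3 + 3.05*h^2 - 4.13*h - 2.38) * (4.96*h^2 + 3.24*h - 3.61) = -5.6544*h^5 + 11.4344*h^4 - 6.4874*h^3 - 36.1965*h^2 + 7.1981*h + 8.5918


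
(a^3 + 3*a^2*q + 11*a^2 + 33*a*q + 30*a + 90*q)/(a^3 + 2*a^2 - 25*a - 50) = (a^2 + 3*a*q + 6*a + 18*q)/(a^2 - 3*a - 10)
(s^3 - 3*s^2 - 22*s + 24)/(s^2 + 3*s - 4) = s - 6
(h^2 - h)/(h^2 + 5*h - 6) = h/(h + 6)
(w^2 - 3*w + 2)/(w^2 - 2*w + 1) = (w - 2)/(w - 1)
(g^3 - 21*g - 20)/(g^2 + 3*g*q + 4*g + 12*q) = (g^2 - 4*g - 5)/(g + 3*q)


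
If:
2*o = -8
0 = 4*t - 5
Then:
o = -4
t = 5/4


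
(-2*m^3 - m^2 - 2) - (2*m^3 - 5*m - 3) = -4*m^3 - m^2 + 5*m + 1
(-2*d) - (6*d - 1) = 1 - 8*d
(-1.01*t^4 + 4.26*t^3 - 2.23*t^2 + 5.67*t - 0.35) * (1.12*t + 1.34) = -1.1312*t^5 + 3.4178*t^4 + 3.2108*t^3 + 3.3622*t^2 + 7.2058*t - 0.469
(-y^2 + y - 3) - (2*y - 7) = -y^2 - y + 4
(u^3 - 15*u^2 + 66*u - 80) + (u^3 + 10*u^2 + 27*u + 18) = 2*u^3 - 5*u^2 + 93*u - 62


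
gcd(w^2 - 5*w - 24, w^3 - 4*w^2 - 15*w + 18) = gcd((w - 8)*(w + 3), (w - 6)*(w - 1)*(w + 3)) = w + 3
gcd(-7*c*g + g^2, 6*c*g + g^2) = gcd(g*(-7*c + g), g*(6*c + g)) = g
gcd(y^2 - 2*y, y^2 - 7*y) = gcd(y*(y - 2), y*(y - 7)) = y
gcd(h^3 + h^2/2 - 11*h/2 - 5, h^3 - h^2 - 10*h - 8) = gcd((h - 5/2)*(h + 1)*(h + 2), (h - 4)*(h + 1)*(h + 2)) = h^2 + 3*h + 2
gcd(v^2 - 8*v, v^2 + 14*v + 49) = 1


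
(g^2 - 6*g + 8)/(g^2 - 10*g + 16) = (g - 4)/(g - 8)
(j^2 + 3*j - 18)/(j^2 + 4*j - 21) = (j + 6)/(j + 7)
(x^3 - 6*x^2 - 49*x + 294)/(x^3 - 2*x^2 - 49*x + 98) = (x - 6)/(x - 2)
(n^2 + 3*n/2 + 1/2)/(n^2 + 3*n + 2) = (n + 1/2)/(n + 2)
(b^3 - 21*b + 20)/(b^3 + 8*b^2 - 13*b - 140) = (b - 1)/(b + 7)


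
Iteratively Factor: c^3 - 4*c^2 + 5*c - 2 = (c - 1)*(c^2 - 3*c + 2) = (c - 1)^2*(c - 2)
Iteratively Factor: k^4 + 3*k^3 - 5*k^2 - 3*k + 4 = (k - 1)*(k^3 + 4*k^2 - k - 4) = (k - 1)^2*(k^2 + 5*k + 4) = (k - 1)^2*(k + 4)*(k + 1)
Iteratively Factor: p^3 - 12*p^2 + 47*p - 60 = (p - 3)*(p^2 - 9*p + 20) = (p - 4)*(p - 3)*(p - 5)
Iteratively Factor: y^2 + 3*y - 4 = (y + 4)*(y - 1)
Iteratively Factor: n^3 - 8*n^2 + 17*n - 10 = (n - 5)*(n^2 - 3*n + 2) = (n - 5)*(n - 2)*(n - 1)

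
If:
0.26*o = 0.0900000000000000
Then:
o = 0.35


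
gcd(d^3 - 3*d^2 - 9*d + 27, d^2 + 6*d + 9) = d + 3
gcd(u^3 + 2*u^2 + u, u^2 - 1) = u + 1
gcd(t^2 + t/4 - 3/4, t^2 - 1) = t + 1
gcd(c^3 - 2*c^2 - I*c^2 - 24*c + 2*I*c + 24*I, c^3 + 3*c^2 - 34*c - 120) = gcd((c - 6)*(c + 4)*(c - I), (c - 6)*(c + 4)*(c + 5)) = c^2 - 2*c - 24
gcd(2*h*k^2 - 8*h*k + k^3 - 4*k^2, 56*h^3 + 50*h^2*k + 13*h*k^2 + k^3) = 2*h + k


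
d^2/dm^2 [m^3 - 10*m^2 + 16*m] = 6*m - 20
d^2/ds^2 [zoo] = 0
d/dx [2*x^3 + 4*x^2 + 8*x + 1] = 6*x^2 + 8*x + 8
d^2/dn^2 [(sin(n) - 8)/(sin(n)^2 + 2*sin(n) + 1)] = (37*sin(n) + cos(n)^2 - 53)/(sin(n) + 1)^3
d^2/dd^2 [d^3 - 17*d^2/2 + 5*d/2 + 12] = 6*d - 17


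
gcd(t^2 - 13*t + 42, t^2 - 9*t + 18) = t - 6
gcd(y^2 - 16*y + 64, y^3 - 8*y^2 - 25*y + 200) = y - 8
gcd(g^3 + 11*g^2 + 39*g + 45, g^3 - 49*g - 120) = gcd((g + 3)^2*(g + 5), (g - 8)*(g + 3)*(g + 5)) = g^2 + 8*g + 15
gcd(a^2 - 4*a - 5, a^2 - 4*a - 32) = 1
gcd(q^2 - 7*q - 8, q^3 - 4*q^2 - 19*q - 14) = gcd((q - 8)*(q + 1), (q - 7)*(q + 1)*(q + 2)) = q + 1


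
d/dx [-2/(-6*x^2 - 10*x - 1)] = 4*(-6*x - 5)/(6*x^2 + 10*x + 1)^2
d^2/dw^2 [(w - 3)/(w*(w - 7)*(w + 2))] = 6*(w^5 - 11*w^4 + 53*w^3 - 33*w^2 - 210*w - 196)/(w^3*(w^6 - 15*w^5 + 33*w^4 + 295*w^3 - 462*w^2 - 2940*w - 2744))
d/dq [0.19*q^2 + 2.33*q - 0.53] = 0.38*q + 2.33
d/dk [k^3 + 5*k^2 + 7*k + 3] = 3*k^2 + 10*k + 7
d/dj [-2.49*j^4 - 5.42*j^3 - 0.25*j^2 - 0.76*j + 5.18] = -9.96*j^3 - 16.26*j^2 - 0.5*j - 0.76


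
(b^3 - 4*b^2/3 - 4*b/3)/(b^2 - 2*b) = b + 2/3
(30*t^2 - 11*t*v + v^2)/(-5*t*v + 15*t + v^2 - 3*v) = (-6*t + v)/(v - 3)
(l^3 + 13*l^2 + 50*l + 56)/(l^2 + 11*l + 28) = l + 2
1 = 1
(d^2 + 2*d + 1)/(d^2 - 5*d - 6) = (d + 1)/(d - 6)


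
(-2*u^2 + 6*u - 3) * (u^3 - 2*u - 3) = -2*u^5 + 6*u^4 + u^3 - 6*u^2 - 12*u + 9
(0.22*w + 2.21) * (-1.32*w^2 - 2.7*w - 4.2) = -0.2904*w^3 - 3.5112*w^2 - 6.891*w - 9.282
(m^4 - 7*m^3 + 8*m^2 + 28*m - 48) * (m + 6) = m^5 - m^4 - 34*m^3 + 76*m^2 + 120*m - 288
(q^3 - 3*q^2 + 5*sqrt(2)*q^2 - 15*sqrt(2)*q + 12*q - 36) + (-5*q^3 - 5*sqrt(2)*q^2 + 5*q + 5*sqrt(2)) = -4*q^3 - 3*q^2 - 15*sqrt(2)*q + 17*q - 36 + 5*sqrt(2)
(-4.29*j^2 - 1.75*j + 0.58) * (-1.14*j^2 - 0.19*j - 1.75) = 4.8906*j^4 + 2.8101*j^3 + 7.1788*j^2 + 2.9523*j - 1.015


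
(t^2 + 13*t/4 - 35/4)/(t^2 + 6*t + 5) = (t - 7/4)/(t + 1)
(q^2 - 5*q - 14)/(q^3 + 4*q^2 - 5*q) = (q^2 - 5*q - 14)/(q*(q^2 + 4*q - 5))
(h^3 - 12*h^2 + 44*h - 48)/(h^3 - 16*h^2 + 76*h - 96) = (h - 4)/(h - 8)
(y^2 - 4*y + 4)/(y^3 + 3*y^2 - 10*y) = (y - 2)/(y*(y + 5))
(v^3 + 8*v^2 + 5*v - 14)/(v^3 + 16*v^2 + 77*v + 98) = (v - 1)/(v + 7)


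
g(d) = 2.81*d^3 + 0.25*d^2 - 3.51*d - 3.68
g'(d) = 8.43*d^2 + 0.5*d - 3.51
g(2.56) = 36.12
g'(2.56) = 53.02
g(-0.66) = -2.06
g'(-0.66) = -0.17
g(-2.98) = -65.36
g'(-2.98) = 69.86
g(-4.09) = -177.40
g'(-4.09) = 135.46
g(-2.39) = -32.22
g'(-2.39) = 43.45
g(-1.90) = -15.38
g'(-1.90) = 25.97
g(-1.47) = -6.91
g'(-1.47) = 13.97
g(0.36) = -4.78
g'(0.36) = -2.24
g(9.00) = 2033.47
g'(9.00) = 683.82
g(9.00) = 2033.47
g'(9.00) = 683.82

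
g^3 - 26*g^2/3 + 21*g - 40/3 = (g - 5)*(g - 8/3)*(g - 1)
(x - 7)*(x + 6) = x^2 - x - 42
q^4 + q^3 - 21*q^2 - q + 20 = (q - 4)*(q - 1)*(q + 1)*(q + 5)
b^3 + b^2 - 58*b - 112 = (b - 8)*(b + 2)*(b + 7)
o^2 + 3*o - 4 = (o - 1)*(o + 4)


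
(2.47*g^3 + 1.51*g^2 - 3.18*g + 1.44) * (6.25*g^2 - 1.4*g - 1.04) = 15.4375*g^5 + 5.9795*g^4 - 24.5578*g^3 + 11.8816*g^2 + 1.2912*g - 1.4976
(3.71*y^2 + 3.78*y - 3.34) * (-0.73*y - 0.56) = -2.7083*y^3 - 4.837*y^2 + 0.3214*y + 1.8704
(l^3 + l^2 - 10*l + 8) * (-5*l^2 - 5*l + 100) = -5*l^5 - 10*l^4 + 145*l^3 + 110*l^2 - 1040*l + 800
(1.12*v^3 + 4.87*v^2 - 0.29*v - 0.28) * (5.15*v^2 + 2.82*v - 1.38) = 5.768*v^5 + 28.2389*v^4 + 10.6943*v^3 - 8.9804*v^2 - 0.3894*v + 0.3864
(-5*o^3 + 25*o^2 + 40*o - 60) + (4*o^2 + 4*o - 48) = -5*o^3 + 29*o^2 + 44*o - 108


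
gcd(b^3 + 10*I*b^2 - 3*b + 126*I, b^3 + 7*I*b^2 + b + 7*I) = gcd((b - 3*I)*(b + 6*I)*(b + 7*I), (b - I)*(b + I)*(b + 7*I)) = b + 7*I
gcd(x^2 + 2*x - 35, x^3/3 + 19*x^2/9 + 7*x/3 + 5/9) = 1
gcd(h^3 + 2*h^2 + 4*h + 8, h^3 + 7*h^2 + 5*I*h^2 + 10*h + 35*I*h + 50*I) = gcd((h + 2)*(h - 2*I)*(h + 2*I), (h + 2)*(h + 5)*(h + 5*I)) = h + 2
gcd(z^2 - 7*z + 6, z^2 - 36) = z - 6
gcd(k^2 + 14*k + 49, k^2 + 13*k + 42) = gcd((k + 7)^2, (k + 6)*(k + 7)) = k + 7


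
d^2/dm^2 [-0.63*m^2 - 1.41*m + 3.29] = -1.26000000000000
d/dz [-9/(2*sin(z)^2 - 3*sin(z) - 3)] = 9*(4*sin(z) - 3)*cos(z)/(3*sin(z) + cos(2*z) + 2)^2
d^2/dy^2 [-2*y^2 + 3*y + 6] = -4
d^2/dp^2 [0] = 0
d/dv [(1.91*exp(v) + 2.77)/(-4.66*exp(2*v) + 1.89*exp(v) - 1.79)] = (8.9006*exp(2*v) + 25.8164*exp(v) - 8.6542)*exp(v)/(21.7156*exp(4*v) - 17.6148*exp(3*v) + 20.2549*exp(2*v) - 6.7662*exp(v) + 3.2041)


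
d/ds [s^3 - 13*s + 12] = 3*s^2 - 13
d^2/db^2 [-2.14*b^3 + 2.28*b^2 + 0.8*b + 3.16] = 4.56 - 12.84*b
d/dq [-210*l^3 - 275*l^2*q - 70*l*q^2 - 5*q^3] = -275*l^2 - 140*l*q - 15*q^2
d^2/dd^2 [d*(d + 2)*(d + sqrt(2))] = 6*d + 2*sqrt(2) + 4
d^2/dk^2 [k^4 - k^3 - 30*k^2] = 12*k^2 - 6*k - 60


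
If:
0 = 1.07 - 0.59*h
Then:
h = 1.81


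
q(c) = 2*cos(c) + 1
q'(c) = -2*sin(c)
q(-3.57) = -0.82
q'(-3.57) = -0.83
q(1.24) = 1.65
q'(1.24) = -1.89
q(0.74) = 2.48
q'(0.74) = -1.35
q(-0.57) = 2.68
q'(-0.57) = 1.08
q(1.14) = 1.84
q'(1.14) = -1.82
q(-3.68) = -0.72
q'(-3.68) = -1.03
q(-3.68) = -0.72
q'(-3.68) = -1.03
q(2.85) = -0.92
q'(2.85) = -0.57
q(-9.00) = -0.82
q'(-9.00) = 0.82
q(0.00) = 3.00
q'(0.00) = 0.00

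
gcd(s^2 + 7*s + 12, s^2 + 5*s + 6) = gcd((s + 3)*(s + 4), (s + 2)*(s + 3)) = s + 3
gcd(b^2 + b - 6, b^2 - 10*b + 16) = b - 2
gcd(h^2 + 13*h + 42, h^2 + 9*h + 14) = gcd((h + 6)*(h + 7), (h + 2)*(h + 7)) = h + 7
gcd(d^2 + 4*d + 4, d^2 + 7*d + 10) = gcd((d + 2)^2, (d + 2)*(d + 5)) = d + 2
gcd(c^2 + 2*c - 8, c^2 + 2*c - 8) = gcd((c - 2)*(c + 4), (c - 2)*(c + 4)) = c^2 + 2*c - 8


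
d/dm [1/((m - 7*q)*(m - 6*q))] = ((-m + 6*q)*(m - 7*q)^2 + (-m + 7*q)*(m - 6*q)^2)/((m - 7*q)^3*(m - 6*q)^3)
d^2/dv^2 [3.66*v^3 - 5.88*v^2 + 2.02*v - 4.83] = 21.96*v - 11.76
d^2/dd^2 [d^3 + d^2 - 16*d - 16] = 6*d + 2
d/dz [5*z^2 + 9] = 10*z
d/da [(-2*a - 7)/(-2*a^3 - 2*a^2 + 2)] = (a^3 + a^2 - a*(2*a + 7)*(3*a + 2)/2 - 1)/(a^3 + a^2 - 1)^2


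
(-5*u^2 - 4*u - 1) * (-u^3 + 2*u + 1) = 5*u^5 + 4*u^4 - 9*u^3 - 13*u^2 - 6*u - 1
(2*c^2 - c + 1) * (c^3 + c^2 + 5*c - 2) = 2*c^5 + c^4 + 10*c^3 - 8*c^2 + 7*c - 2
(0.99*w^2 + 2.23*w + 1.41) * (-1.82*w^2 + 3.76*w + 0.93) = -1.8018*w^4 - 0.3362*w^3 + 6.7393*w^2 + 7.3755*w + 1.3113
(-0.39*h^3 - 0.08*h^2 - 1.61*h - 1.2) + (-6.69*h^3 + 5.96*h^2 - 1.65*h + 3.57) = -7.08*h^3 + 5.88*h^2 - 3.26*h + 2.37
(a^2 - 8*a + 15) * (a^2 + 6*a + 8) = a^4 - 2*a^3 - 25*a^2 + 26*a + 120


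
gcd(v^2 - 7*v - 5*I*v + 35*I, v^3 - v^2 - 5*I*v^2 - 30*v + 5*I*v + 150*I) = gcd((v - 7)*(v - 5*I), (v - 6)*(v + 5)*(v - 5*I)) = v - 5*I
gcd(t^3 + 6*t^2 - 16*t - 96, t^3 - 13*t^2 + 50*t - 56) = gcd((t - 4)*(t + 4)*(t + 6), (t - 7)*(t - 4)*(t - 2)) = t - 4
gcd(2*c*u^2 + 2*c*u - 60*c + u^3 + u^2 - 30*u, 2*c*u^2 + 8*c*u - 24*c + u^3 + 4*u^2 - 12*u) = 2*c*u + 12*c + u^2 + 6*u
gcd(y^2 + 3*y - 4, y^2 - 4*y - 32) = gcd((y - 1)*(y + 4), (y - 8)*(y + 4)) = y + 4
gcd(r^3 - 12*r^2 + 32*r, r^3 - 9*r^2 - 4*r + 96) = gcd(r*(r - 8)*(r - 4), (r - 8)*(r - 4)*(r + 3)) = r^2 - 12*r + 32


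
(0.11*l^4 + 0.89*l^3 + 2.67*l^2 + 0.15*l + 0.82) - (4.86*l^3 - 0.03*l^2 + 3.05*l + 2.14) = 0.11*l^4 - 3.97*l^3 + 2.7*l^2 - 2.9*l - 1.32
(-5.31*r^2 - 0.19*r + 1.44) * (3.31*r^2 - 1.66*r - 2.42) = -17.5761*r^4 + 8.1857*r^3 + 17.932*r^2 - 1.9306*r - 3.4848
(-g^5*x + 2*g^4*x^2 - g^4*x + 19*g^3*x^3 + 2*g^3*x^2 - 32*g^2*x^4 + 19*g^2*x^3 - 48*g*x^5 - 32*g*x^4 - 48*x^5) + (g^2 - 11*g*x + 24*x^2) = -g^5*x + 2*g^4*x^2 - g^4*x + 19*g^3*x^3 + 2*g^3*x^2 - 32*g^2*x^4 + 19*g^2*x^3 + g^2 - 48*g*x^5 - 32*g*x^4 - 11*g*x - 48*x^5 + 24*x^2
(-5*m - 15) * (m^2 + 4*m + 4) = -5*m^3 - 35*m^2 - 80*m - 60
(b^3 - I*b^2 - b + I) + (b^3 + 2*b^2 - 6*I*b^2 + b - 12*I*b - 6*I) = 2*b^3 + 2*b^2 - 7*I*b^2 - 12*I*b - 5*I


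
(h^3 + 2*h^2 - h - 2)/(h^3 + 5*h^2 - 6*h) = (h^2 + 3*h + 2)/(h*(h + 6))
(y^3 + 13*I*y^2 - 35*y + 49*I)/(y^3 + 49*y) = (y^2 + 6*I*y + 7)/(y*(y - 7*I))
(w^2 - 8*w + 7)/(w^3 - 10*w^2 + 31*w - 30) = (w^2 - 8*w + 7)/(w^3 - 10*w^2 + 31*w - 30)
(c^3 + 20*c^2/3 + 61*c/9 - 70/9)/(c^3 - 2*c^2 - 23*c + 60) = (9*c^2 + 15*c - 14)/(9*(c^2 - 7*c + 12))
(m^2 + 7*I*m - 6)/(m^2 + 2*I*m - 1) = (m + 6*I)/(m + I)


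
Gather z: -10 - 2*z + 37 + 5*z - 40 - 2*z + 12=z - 1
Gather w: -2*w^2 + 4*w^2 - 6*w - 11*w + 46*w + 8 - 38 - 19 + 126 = 2*w^2 + 29*w + 77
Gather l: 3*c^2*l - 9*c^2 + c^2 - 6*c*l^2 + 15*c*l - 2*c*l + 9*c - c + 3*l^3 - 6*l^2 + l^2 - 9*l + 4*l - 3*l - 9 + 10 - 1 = -8*c^2 + 8*c + 3*l^3 + l^2*(-6*c - 5) + l*(3*c^2 + 13*c - 8)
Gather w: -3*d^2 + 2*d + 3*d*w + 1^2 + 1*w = -3*d^2 + 2*d + w*(3*d + 1) + 1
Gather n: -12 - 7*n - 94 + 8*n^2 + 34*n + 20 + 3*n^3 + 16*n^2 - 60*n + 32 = 3*n^3 + 24*n^2 - 33*n - 54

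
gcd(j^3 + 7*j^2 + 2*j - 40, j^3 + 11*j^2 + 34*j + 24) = j + 4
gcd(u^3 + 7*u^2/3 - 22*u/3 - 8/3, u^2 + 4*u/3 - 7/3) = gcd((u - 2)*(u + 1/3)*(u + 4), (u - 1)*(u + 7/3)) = 1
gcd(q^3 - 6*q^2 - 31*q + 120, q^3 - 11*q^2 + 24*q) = q^2 - 11*q + 24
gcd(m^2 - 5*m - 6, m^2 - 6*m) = m - 6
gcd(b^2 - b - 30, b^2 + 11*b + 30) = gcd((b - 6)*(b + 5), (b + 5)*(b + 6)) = b + 5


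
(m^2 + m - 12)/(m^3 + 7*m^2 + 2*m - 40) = (m - 3)/(m^2 + 3*m - 10)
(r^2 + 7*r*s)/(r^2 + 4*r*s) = (r + 7*s)/(r + 4*s)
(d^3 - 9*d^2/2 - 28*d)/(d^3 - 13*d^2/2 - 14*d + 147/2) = d*(d - 8)/(d^2 - 10*d + 21)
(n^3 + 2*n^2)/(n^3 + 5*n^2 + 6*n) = n/(n + 3)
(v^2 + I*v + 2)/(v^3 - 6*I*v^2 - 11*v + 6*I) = (v + 2*I)/(v^2 - 5*I*v - 6)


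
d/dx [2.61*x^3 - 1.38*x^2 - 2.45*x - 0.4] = 7.83*x^2 - 2.76*x - 2.45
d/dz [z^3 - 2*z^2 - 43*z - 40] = 3*z^2 - 4*z - 43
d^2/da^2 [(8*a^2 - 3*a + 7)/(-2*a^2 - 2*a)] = (11*a^3 - 21*a^2 - 21*a - 7)/(a^3*(a^3 + 3*a^2 + 3*a + 1))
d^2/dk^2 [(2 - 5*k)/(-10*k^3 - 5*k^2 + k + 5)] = 2*((5*k - 2)*(30*k^2 + 10*k - 1)^2 + 5*(-30*k^2 - 10*k - (5*k - 2)*(6*k + 1) + 1)*(10*k^3 + 5*k^2 - k - 5))/(10*k^3 + 5*k^2 - k - 5)^3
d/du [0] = 0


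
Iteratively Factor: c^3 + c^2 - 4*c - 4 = (c - 2)*(c^2 + 3*c + 2) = (c - 2)*(c + 1)*(c + 2)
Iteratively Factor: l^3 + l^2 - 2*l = (l)*(l^2 + l - 2) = l*(l + 2)*(l - 1)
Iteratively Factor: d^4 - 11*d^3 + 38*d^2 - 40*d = (d - 4)*(d^3 - 7*d^2 + 10*d) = (d - 4)*(d - 2)*(d^2 - 5*d) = d*(d - 4)*(d - 2)*(d - 5)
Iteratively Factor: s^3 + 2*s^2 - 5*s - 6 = (s - 2)*(s^2 + 4*s + 3) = (s - 2)*(s + 1)*(s + 3)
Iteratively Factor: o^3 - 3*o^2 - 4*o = (o)*(o^2 - 3*o - 4) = o*(o - 4)*(o + 1)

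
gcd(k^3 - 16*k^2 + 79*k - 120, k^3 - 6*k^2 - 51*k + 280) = k^2 - 13*k + 40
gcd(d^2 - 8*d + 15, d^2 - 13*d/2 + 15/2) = d - 5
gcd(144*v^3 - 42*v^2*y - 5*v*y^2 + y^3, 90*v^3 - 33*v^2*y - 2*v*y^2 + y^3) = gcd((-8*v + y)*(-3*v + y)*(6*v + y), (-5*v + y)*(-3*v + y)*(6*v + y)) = -18*v^2 + 3*v*y + y^2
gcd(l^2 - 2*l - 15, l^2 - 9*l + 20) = l - 5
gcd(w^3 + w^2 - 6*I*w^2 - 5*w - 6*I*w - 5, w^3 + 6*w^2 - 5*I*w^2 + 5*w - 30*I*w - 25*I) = w^2 + w*(1 - 5*I) - 5*I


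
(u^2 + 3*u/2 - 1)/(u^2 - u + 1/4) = 2*(u + 2)/(2*u - 1)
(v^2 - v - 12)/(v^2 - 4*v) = (v + 3)/v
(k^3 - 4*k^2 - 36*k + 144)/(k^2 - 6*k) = k + 2 - 24/k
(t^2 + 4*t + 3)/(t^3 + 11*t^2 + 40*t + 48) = (t + 1)/(t^2 + 8*t + 16)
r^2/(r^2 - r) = r/(r - 1)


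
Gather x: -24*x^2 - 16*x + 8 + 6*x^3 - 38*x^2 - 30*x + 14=6*x^3 - 62*x^2 - 46*x + 22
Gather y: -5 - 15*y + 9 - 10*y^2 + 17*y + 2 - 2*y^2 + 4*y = -12*y^2 + 6*y + 6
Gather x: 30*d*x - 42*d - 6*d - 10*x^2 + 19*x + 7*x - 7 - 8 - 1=-48*d - 10*x^2 + x*(30*d + 26) - 16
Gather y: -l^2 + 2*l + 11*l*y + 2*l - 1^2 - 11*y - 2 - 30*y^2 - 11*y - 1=-l^2 + 4*l - 30*y^2 + y*(11*l - 22) - 4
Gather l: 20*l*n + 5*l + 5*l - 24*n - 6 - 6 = l*(20*n + 10) - 24*n - 12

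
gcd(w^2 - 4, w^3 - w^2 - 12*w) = 1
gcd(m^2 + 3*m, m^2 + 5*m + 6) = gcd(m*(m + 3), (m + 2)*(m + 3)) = m + 3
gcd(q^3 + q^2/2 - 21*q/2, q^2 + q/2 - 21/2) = q^2 + q/2 - 21/2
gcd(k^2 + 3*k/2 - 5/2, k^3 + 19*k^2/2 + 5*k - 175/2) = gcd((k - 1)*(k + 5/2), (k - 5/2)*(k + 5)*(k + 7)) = 1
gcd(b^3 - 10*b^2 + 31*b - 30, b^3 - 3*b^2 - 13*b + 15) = b - 5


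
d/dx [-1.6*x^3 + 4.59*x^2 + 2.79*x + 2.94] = -4.8*x^2 + 9.18*x + 2.79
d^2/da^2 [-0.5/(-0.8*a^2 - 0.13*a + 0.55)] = (-0.64*a^2 - 0.104*a + 0.5*(1.6*a + 0.13)*(3.2*a + 0.26) + 0.44)/(0.8*a^2 + 0.13*a - 0.55)^3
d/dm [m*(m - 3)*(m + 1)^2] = 4*m^3 - 3*m^2 - 10*m - 3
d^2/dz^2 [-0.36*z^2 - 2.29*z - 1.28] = -0.720000000000000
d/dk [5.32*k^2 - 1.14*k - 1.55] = 10.64*k - 1.14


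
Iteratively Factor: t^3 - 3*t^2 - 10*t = (t + 2)*(t^2 - 5*t) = (t - 5)*(t + 2)*(t)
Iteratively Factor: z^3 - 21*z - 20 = (z + 1)*(z^2 - z - 20) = (z - 5)*(z + 1)*(z + 4)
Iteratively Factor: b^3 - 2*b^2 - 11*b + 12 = (b - 1)*(b^2 - b - 12) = (b - 4)*(b - 1)*(b + 3)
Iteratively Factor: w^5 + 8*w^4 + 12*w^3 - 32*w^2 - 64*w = (w - 2)*(w^4 + 10*w^3 + 32*w^2 + 32*w) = (w - 2)*(w + 4)*(w^3 + 6*w^2 + 8*w) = (w - 2)*(w + 4)^2*(w^2 + 2*w) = w*(w - 2)*(w + 4)^2*(w + 2)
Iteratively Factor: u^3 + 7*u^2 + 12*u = (u + 3)*(u^2 + 4*u) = u*(u + 3)*(u + 4)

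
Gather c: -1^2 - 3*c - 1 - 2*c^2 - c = -2*c^2 - 4*c - 2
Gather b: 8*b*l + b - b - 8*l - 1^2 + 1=8*b*l - 8*l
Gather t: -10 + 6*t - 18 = 6*t - 28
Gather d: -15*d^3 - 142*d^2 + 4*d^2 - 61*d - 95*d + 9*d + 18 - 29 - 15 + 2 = -15*d^3 - 138*d^2 - 147*d - 24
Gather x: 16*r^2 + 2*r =16*r^2 + 2*r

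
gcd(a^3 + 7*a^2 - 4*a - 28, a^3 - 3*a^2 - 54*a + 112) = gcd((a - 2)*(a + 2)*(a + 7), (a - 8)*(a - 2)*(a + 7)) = a^2 + 5*a - 14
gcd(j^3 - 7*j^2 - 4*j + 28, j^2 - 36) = 1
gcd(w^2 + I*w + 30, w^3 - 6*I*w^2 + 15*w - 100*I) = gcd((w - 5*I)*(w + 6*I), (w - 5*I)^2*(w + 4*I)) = w - 5*I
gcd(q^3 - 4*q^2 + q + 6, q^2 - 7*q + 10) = q - 2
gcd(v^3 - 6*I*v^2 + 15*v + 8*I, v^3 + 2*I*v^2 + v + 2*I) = v + I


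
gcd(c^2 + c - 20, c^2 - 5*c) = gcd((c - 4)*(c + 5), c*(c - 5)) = 1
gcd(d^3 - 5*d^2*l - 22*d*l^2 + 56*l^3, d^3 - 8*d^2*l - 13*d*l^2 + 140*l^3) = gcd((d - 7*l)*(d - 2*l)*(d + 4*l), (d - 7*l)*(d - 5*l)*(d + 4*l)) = d^2 - 3*d*l - 28*l^2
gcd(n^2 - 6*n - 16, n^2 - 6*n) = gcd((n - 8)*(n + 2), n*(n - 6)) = 1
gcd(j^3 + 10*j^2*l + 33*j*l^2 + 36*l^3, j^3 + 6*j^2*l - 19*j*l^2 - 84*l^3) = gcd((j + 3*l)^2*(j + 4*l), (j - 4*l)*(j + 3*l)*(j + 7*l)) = j + 3*l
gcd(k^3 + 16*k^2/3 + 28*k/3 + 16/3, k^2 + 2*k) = k + 2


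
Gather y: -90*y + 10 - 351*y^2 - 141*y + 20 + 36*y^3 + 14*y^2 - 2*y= 36*y^3 - 337*y^2 - 233*y + 30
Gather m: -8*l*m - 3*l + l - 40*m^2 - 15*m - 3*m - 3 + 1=-2*l - 40*m^2 + m*(-8*l - 18) - 2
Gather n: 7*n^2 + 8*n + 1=7*n^2 + 8*n + 1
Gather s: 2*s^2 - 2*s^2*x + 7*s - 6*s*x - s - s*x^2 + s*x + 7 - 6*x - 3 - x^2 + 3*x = s^2*(2 - 2*x) + s*(-x^2 - 5*x + 6) - x^2 - 3*x + 4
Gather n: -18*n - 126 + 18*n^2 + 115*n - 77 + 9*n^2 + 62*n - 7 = 27*n^2 + 159*n - 210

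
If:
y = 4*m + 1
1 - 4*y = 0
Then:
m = -3/16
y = 1/4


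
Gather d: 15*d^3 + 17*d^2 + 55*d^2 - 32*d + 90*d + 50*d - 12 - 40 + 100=15*d^3 + 72*d^2 + 108*d + 48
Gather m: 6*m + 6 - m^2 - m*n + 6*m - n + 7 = -m^2 + m*(12 - n) - n + 13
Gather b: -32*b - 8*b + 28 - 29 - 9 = -40*b - 10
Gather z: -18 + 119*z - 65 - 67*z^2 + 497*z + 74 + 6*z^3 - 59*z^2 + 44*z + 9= 6*z^3 - 126*z^2 + 660*z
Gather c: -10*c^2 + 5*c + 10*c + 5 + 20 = -10*c^2 + 15*c + 25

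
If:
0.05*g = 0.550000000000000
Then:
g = 11.00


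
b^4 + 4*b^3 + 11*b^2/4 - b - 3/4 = (b - 1/2)*(b + 1/2)*(b + 1)*(b + 3)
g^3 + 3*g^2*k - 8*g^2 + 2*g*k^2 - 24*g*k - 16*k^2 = (g - 8)*(g + k)*(g + 2*k)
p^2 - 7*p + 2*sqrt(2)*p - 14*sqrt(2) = (p - 7)*(p + 2*sqrt(2))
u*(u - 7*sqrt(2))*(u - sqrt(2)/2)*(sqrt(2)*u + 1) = sqrt(2)*u^4 - 14*u^3 - sqrt(2)*u^2/2 + 7*u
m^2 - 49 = (m - 7)*(m + 7)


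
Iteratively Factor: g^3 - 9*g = (g - 3)*(g^2 + 3*g) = (g - 3)*(g + 3)*(g)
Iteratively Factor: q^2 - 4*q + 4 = (q - 2)*(q - 2)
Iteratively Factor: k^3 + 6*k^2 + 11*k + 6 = (k + 2)*(k^2 + 4*k + 3) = (k + 2)*(k + 3)*(k + 1)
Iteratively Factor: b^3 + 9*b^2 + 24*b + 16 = (b + 1)*(b^2 + 8*b + 16) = (b + 1)*(b + 4)*(b + 4)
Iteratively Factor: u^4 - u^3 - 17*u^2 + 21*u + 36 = (u + 1)*(u^3 - 2*u^2 - 15*u + 36) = (u + 1)*(u + 4)*(u^2 - 6*u + 9) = (u - 3)*(u + 1)*(u + 4)*(u - 3)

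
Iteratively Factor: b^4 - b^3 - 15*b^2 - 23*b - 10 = (b + 1)*(b^3 - 2*b^2 - 13*b - 10) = (b - 5)*(b + 1)*(b^2 + 3*b + 2) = (b - 5)*(b + 1)^2*(b + 2)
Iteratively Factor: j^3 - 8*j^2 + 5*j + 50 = (j - 5)*(j^2 - 3*j - 10) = (j - 5)*(j + 2)*(j - 5)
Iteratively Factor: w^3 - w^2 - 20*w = (w)*(w^2 - w - 20) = w*(w - 5)*(w + 4)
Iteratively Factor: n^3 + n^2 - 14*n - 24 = (n - 4)*(n^2 + 5*n + 6) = (n - 4)*(n + 2)*(n + 3)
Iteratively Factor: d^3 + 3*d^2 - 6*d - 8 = (d + 4)*(d^2 - d - 2) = (d - 2)*(d + 4)*(d + 1)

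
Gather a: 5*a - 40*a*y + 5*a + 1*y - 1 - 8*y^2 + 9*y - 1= a*(10 - 40*y) - 8*y^2 + 10*y - 2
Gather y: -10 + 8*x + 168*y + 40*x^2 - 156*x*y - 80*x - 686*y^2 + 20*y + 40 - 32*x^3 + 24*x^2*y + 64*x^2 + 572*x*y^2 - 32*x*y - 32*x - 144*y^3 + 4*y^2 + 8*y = -32*x^3 + 104*x^2 - 104*x - 144*y^3 + y^2*(572*x - 682) + y*(24*x^2 - 188*x + 196) + 30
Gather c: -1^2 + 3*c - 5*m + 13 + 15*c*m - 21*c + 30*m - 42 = c*(15*m - 18) + 25*m - 30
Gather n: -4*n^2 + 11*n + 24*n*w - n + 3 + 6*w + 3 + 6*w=-4*n^2 + n*(24*w + 10) + 12*w + 6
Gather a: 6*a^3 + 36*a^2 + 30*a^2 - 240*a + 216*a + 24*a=6*a^3 + 66*a^2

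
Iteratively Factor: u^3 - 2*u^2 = (u)*(u^2 - 2*u) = u*(u - 2)*(u)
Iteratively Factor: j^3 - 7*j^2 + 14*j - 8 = (j - 1)*(j^2 - 6*j + 8) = (j - 2)*(j - 1)*(j - 4)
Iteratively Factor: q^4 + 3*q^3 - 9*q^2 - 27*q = (q - 3)*(q^3 + 6*q^2 + 9*q) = q*(q - 3)*(q^2 + 6*q + 9) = q*(q - 3)*(q + 3)*(q + 3)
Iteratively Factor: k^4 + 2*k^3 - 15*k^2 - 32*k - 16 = (k + 4)*(k^3 - 2*k^2 - 7*k - 4) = (k - 4)*(k + 4)*(k^2 + 2*k + 1) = (k - 4)*(k + 1)*(k + 4)*(k + 1)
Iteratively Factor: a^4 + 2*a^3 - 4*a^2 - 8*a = (a - 2)*(a^3 + 4*a^2 + 4*a) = a*(a - 2)*(a^2 + 4*a + 4) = a*(a - 2)*(a + 2)*(a + 2)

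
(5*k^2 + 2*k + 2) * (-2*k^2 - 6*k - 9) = -10*k^4 - 34*k^3 - 61*k^2 - 30*k - 18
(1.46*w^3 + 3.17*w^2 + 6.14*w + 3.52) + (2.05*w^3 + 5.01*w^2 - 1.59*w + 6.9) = 3.51*w^3 + 8.18*w^2 + 4.55*w + 10.42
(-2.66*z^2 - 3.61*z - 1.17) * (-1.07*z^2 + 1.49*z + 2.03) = 2.8462*z^4 - 0.1007*z^3 - 9.5268*z^2 - 9.0716*z - 2.3751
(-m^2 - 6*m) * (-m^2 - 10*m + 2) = m^4 + 16*m^3 + 58*m^2 - 12*m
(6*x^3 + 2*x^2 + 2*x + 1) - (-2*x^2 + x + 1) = 6*x^3 + 4*x^2 + x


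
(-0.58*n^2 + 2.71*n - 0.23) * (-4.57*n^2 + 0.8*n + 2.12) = 2.6506*n^4 - 12.8487*n^3 + 1.9895*n^2 + 5.5612*n - 0.4876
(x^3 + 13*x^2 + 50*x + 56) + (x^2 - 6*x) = x^3 + 14*x^2 + 44*x + 56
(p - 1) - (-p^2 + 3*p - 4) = p^2 - 2*p + 3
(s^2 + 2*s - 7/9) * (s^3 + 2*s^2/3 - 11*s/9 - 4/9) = s^5 + 8*s^4/3 - 2*s^3/3 - 92*s^2/27 + 5*s/81 + 28/81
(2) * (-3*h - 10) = -6*h - 20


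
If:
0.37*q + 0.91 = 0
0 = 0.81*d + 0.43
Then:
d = -0.53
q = -2.46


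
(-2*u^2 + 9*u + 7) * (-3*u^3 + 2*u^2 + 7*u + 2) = 6*u^5 - 31*u^4 - 17*u^3 + 73*u^2 + 67*u + 14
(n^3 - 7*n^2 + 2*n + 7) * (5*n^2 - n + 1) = 5*n^5 - 36*n^4 + 18*n^3 + 26*n^2 - 5*n + 7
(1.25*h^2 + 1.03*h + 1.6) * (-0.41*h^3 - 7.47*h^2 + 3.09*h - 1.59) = -0.5125*h^5 - 9.7598*h^4 - 4.4876*h^3 - 10.7568*h^2 + 3.3063*h - 2.544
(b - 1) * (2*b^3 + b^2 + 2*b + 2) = 2*b^4 - b^3 + b^2 - 2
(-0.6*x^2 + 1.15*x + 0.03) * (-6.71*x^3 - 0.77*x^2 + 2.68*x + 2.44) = 4.026*x^5 - 7.2545*x^4 - 2.6948*x^3 + 1.5949*x^2 + 2.8864*x + 0.0732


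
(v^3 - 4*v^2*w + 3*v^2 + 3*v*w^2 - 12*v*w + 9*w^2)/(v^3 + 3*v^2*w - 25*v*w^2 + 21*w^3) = (v + 3)/(v + 7*w)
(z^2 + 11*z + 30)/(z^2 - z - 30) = (z + 6)/(z - 6)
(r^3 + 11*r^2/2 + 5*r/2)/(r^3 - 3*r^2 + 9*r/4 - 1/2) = 2*r*(2*r^2 + 11*r + 5)/(4*r^3 - 12*r^2 + 9*r - 2)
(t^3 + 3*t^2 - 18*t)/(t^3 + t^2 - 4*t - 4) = t*(t^2 + 3*t - 18)/(t^3 + t^2 - 4*t - 4)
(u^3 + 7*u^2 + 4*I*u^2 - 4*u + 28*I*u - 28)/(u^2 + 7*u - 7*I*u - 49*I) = (u^2 + 4*I*u - 4)/(u - 7*I)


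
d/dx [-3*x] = -3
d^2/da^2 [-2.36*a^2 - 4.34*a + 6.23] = -4.72000000000000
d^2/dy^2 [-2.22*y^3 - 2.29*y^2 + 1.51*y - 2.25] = -13.32*y - 4.58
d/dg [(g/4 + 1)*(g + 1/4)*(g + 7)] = 3*g^2/4 + 45*g/8 + 123/16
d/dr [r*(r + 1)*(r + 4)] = 3*r^2 + 10*r + 4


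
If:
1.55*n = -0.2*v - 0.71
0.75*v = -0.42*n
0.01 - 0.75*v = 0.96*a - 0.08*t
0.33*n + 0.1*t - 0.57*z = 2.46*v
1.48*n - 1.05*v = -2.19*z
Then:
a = 0.72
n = -0.49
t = 11.09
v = 0.28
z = 0.47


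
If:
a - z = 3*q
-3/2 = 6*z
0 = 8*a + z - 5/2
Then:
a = 11/32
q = 19/96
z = -1/4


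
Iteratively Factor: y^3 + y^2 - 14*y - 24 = (y + 3)*(y^2 - 2*y - 8) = (y + 2)*(y + 3)*(y - 4)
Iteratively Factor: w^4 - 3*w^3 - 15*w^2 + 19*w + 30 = (w + 1)*(w^3 - 4*w^2 - 11*w + 30) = (w - 5)*(w + 1)*(w^2 + w - 6) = (w - 5)*(w - 2)*(w + 1)*(w + 3)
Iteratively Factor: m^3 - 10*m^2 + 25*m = (m - 5)*(m^2 - 5*m) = m*(m - 5)*(m - 5)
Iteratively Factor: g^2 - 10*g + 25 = (g - 5)*(g - 5)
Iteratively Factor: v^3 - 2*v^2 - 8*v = (v - 4)*(v^2 + 2*v) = (v - 4)*(v + 2)*(v)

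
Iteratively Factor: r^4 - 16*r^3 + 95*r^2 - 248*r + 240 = (r - 4)*(r^3 - 12*r^2 + 47*r - 60) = (r - 4)*(r - 3)*(r^2 - 9*r + 20) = (r - 5)*(r - 4)*(r - 3)*(r - 4)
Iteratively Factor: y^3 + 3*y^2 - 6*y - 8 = (y + 4)*(y^2 - y - 2) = (y + 1)*(y + 4)*(y - 2)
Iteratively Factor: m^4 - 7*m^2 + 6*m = (m - 1)*(m^3 + m^2 - 6*m) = (m - 2)*(m - 1)*(m^2 + 3*m) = m*(m - 2)*(m - 1)*(m + 3)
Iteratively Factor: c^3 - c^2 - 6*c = (c - 3)*(c^2 + 2*c) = (c - 3)*(c + 2)*(c)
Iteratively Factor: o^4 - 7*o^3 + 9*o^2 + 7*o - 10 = (o - 5)*(o^3 - 2*o^2 - o + 2) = (o - 5)*(o - 1)*(o^2 - o - 2) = (o - 5)*(o - 1)*(o + 1)*(o - 2)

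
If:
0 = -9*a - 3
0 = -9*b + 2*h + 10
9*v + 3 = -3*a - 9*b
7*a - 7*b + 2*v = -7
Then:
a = -1/3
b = 38/81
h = -26/9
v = -56/81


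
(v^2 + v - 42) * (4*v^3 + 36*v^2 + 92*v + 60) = 4*v^5 + 40*v^4 - 40*v^3 - 1360*v^2 - 3804*v - 2520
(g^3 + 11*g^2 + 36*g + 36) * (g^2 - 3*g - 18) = g^5 + 8*g^4 - 15*g^3 - 270*g^2 - 756*g - 648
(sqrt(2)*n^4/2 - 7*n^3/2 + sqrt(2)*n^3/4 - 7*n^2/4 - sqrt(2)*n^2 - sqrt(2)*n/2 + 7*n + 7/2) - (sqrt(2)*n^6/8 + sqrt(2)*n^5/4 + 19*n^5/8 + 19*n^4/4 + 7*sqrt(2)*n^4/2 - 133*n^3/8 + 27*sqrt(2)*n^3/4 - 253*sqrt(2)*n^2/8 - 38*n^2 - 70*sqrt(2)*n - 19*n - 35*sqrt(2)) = -sqrt(2)*n^6/8 - 19*n^5/8 - sqrt(2)*n^5/4 - 19*n^4/4 - 3*sqrt(2)*n^4 - 13*sqrt(2)*n^3/2 + 105*n^3/8 + 145*n^2/4 + 245*sqrt(2)*n^2/8 + 26*n + 139*sqrt(2)*n/2 + 7/2 + 35*sqrt(2)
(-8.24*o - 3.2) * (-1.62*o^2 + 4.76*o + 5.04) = 13.3488*o^3 - 34.0384*o^2 - 56.7616*o - 16.128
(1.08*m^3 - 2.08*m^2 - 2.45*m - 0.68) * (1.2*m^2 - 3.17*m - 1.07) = 1.296*m^5 - 5.9196*m^4 + 2.498*m^3 + 9.1761*m^2 + 4.7771*m + 0.7276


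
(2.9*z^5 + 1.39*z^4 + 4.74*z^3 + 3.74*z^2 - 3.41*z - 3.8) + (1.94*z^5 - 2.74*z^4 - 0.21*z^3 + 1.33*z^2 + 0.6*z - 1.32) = 4.84*z^5 - 1.35*z^4 + 4.53*z^3 + 5.07*z^2 - 2.81*z - 5.12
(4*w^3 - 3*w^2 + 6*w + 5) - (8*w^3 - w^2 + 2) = -4*w^3 - 2*w^2 + 6*w + 3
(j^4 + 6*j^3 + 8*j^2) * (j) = j^5 + 6*j^4 + 8*j^3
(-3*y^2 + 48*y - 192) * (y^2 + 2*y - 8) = -3*y^4 + 42*y^3 - 72*y^2 - 768*y + 1536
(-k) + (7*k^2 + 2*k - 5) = 7*k^2 + k - 5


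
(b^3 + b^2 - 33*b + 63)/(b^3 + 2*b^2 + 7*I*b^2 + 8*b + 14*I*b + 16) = (b^3 + b^2 - 33*b + 63)/(b^3 + b^2*(2 + 7*I) + b*(8 + 14*I) + 16)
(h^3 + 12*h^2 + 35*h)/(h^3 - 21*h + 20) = h*(h + 7)/(h^2 - 5*h + 4)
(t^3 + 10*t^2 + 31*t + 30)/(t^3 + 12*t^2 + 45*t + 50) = (t + 3)/(t + 5)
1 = 1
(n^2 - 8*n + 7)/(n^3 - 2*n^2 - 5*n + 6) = (n - 7)/(n^2 - n - 6)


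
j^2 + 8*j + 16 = (j + 4)^2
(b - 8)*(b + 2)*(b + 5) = b^3 - b^2 - 46*b - 80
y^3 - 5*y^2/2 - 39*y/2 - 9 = (y - 6)*(y + 1/2)*(y + 3)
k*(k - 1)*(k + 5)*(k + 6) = k^4 + 10*k^3 + 19*k^2 - 30*k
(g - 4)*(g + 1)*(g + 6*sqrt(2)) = g^3 - 3*g^2 + 6*sqrt(2)*g^2 - 18*sqrt(2)*g - 4*g - 24*sqrt(2)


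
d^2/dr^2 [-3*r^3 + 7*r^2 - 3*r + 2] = 14 - 18*r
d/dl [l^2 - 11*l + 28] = 2*l - 11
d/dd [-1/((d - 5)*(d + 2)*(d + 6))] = ((d - 5)*(d + 2) + (d - 5)*(d + 6) + (d + 2)*(d + 6))/((d - 5)^2*(d + 2)^2*(d + 6)^2)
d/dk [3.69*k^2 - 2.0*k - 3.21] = 7.38*k - 2.0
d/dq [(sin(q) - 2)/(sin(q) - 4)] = -2*cos(q)/(sin(q) - 4)^2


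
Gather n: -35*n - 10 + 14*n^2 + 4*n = 14*n^2 - 31*n - 10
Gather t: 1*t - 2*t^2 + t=-2*t^2 + 2*t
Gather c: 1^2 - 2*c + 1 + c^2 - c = c^2 - 3*c + 2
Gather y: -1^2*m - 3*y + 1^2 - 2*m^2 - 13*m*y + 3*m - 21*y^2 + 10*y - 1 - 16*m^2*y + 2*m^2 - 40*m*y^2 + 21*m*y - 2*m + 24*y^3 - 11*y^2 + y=24*y^3 + y^2*(-40*m - 32) + y*(-16*m^2 + 8*m + 8)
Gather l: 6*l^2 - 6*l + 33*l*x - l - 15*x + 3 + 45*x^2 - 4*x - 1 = 6*l^2 + l*(33*x - 7) + 45*x^2 - 19*x + 2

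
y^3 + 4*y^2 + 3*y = y*(y + 1)*(y + 3)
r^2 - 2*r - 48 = (r - 8)*(r + 6)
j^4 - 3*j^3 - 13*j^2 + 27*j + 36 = (j - 4)*(j - 3)*(j + 1)*(j + 3)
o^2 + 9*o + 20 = (o + 4)*(o + 5)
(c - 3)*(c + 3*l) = c^2 + 3*c*l - 3*c - 9*l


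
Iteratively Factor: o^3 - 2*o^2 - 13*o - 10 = (o + 2)*(o^2 - 4*o - 5) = (o + 1)*(o + 2)*(o - 5)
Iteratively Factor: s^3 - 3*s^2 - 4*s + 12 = (s - 3)*(s^2 - 4) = (s - 3)*(s - 2)*(s + 2)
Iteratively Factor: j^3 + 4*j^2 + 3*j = (j + 1)*(j^2 + 3*j) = j*(j + 1)*(j + 3)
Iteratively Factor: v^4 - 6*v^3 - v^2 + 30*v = (v + 2)*(v^3 - 8*v^2 + 15*v) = (v - 5)*(v + 2)*(v^2 - 3*v) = v*(v - 5)*(v + 2)*(v - 3)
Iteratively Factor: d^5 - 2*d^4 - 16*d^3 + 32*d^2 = (d)*(d^4 - 2*d^3 - 16*d^2 + 32*d) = d*(d + 4)*(d^3 - 6*d^2 + 8*d) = d*(d - 4)*(d + 4)*(d^2 - 2*d) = d*(d - 4)*(d - 2)*(d + 4)*(d)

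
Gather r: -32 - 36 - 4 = -72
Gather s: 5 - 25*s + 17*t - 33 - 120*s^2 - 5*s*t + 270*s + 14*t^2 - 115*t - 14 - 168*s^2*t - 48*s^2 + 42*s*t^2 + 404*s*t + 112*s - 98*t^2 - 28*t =s^2*(-168*t - 168) + s*(42*t^2 + 399*t + 357) - 84*t^2 - 126*t - 42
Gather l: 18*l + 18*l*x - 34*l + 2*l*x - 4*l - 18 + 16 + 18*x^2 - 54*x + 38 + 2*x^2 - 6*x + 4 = l*(20*x - 20) + 20*x^2 - 60*x + 40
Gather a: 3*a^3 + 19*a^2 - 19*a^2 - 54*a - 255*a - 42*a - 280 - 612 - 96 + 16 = 3*a^3 - 351*a - 972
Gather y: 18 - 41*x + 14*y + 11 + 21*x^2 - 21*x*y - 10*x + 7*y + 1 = 21*x^2 - 51*x + y*(21 - 21*x) + 30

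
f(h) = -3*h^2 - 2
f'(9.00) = -54.00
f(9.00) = -245.00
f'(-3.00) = 18.00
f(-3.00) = -29.00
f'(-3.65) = 21.90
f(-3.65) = -41.97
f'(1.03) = -6.18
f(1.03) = -5.18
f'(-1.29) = 7.74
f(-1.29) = -6.99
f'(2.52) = -15.12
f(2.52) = -21.05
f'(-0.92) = 5.52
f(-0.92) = -4.54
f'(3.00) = -18.00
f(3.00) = -29.00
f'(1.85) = -11.10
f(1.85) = -12.27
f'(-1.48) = 8.88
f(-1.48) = -8.57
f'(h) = -6*h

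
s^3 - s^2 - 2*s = s*(s - 2)*(s + 1)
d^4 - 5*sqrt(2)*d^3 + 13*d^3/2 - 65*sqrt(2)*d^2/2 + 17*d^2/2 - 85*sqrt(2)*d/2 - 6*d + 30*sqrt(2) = (d - 1/2)*(d + 3)*(d + 4)*(d - 5*sqrt(2))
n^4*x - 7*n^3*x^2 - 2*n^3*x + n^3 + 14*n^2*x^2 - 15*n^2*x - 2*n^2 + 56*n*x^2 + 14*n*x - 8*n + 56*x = (n - 4)*(n + 2)*(n - 7*x)*(n*x + 1)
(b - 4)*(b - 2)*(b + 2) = b^3 - 4*b^2 - 4*b + 16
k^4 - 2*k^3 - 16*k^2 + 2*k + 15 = (k - 5)*(k - 1)*(k + 1)*(k + 3)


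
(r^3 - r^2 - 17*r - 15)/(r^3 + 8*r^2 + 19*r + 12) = (r - 5)/(r + 4)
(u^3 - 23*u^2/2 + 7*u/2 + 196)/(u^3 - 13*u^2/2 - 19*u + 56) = (u - 7)/(u - 2)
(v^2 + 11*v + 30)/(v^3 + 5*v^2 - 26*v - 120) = (v + 5)/(v^2 - v - 20)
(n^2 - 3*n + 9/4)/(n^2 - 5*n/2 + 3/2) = (n - 3/2)/(n - 1)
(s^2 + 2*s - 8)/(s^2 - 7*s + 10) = (s + 4)/(s - 5)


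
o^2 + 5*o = o*(o + 5)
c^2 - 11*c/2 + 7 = (c - 7/2)*(c - 2)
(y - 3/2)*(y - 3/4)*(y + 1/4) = y^3 - 2*y^2 + 9*y/16 + 9/32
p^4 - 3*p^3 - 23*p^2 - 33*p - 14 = (p - 7)*(p + 1)^2*(p + 2)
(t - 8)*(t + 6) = t^2 - 2*t - 48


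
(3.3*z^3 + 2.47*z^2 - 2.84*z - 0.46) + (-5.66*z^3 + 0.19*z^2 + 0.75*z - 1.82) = -2.36*z^3 + 2.66*z^2 - 2.09*z - 2.28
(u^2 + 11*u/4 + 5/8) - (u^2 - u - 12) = 15*u/4 + 101/8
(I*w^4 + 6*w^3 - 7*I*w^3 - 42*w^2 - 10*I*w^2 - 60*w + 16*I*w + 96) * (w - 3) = I*w^5 + 6*w^4 - 10*I*w^4 - 60*w^3 + 11*I*w^3 + 66*w^2 + 46*I*w^2 + 276*w - 48*I*w - 288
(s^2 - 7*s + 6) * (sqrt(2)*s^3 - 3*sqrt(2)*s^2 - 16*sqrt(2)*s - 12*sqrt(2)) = sqrt(2)*s^5 - 10*sqrt(2)*s^4 + 11*sqrt(2)*s^3 + 82*sqrt(2)*s^2 - 12*sqrt(2)*s - 72*sqrt(2)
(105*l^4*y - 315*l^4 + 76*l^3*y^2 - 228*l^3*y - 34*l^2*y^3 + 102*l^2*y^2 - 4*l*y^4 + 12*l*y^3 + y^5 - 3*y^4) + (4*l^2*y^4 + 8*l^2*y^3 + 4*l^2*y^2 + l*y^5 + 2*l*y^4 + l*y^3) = 105*l^4*y - 315*l^4 + 76*l^3*y^2 - 228*l^3*y + 4*l^2*y^4 - 26*l^2*y^3 + 106*l^2*y^2 + l*y^5 - 2*l*y^4 + 13*l*y^3 + y^5 - 3*y^4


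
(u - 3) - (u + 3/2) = -9/2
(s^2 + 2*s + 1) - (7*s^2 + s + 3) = -6*s^2 + s - 2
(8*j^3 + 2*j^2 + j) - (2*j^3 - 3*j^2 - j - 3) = 6*j^3 + 5*j^2 + 2*j + 3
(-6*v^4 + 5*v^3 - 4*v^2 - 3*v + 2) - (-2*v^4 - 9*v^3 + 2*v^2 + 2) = -4*v^4 + 14*v^3 - 6*v^2 - 3*v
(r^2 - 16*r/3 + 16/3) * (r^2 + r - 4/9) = r^4 - 13*r^3/3 - 4*r^2/9 + 208*r/27 - 64/27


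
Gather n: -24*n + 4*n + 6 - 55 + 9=-20*n - 40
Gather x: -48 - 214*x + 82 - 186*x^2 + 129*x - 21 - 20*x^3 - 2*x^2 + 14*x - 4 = -20*x^3 - 188*x^2 - 71*x + 9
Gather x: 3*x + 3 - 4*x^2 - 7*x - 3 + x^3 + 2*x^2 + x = x^3 - 2*x^2 - 3*x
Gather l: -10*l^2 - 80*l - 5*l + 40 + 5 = -10*l^2 - 85*l + 45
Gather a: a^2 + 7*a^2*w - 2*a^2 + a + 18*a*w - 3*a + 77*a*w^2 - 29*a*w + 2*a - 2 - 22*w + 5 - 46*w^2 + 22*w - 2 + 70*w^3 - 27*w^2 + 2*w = a^2*(7*w - 1) + a*(77*w^2 - 11*w) + 70*w^3 - 73*w^2 + 2*w + 1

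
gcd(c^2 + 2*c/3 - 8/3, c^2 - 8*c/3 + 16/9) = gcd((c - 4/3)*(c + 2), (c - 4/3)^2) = c - 4/3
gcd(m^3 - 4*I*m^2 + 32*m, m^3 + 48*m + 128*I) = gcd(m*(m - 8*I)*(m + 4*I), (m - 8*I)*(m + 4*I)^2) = m^2 - 4*I*m + 32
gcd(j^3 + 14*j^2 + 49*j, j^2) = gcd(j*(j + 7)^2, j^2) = j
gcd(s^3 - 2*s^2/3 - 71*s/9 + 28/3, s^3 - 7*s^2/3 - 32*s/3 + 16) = s^2 + 5*s/3 - 4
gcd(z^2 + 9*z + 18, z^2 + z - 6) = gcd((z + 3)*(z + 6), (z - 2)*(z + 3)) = z + 3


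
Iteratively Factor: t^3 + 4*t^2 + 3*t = (t + 1)*(t^2 + 3*t) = t*(t + 1)*(t + 3)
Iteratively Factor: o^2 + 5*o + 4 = (o + 1)*(o + 4)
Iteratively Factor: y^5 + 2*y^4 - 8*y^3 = (y - 2)*(y^4 + 4*y^3) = y*(y - 2)*(y^3 + 4*y^2) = y^2*(y - 2)*(y^2 + 4*y) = y^2*(y - 2)*(y + 4)*(y)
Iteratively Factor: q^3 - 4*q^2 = (q - 4)*(q^2) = q*(q - 4)*(q)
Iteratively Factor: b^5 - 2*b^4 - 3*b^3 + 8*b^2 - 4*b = (b)*(b^4 - 2*b^3 - 3*b^2 + 8*b - 4) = b*(b - 2)*(b^3 - 3*b + 2) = b*(b - 2)*(b - 1)*(b^2 + b - 2) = b*(b - 2)*(b - 1)^2*(b + 2)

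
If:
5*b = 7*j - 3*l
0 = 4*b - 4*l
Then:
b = l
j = 8*l/7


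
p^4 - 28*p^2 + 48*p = p*(p - 4)*(p - 2)*(p + 6)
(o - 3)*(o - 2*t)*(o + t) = o^3 - o^2*t - 3*o^2 - 2*o*t^2 + 3*o*t + 6*t^2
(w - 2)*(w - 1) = w^2 - 3*w + 2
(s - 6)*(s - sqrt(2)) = s^2 - 6*s - sqrt(2)*s + 6*sqrt(2)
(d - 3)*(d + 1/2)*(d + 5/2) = d^3 - 31*d/4 - 15/4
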